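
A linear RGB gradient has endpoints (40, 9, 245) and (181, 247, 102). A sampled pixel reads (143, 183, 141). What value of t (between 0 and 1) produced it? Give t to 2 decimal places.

0.73

Invert the lerp on the G channel (largest span, 238): t = (183 − 9) / (247 − 9) = 174/238 = 0.73109.
Check on R: (143 − 40)/(181 − 40) = 0.7305 ✓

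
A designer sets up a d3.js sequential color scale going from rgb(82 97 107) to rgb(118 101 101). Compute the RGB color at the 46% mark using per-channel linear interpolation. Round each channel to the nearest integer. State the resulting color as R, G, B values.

46% corresponds to t = 0.46.
R = 82 + 0.46 × (118 − 82) = 82 + 0.46 × 36 = 98.56 → 99
G = 97 + 0.46 × (101 − 97) = 97 + 0.46 × 4 = 98.84 → 99
B = 107 + 0.46 × (101 − 107) = 107 + 0.46 × -6 = 104.24 → 104

(99, 99, 104)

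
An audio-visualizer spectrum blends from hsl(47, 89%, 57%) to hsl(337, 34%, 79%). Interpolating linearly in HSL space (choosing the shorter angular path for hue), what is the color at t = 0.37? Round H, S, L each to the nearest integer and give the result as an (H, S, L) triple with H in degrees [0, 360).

Hue: 337 − 47 = 290°, but |290| > 180 so the shorter arc goes the other way: Δh = 290 − 360 = -70°.
H = 47 + 0.37 × (-70) = 21.1 → 21°
S = 89 + 0.37 × (34 − 89) = 68.65 → 69%
L = 57 + 0.37 × (79 − 57) = 65.14 → 65%

(21, 69, 65)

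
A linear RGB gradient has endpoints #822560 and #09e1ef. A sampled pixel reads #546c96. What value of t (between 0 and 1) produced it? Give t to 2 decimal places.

0.38

Invert the lerp on the G channel (largest span, 188): t = (108 − 37) / (225 − 37) = 71/188 = 0.37766.
Check on R: (84 − 130)/(9 − 130) = 0.3802 ✓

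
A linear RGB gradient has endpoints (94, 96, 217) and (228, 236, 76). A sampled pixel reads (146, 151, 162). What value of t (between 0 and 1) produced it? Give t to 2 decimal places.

0.39

Invert the lerp on the B channel (largest span, 141): t = (162 − 217) / (76 − 217) = -55/-141 = 0.39007.
Check on R: (146 − 94)/(228 − 94) = 0.3881 ✓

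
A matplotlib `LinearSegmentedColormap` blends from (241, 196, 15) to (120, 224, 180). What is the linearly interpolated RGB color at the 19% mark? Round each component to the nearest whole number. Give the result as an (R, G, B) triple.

19% corresponds to t = 0.19.
R = 241 + 0.19 × (120 − 241) = 241 + 0.19 × -121 = 218.01 → 218
G = 196 + 0.19 × (224 − 196) = 196 + 0.19 × 28 = 201.32 → 201
B = 15 + 0.19 × (180 − 15) = 15 + 0.19 × 165 = 46.35 → 46

(218, 201, 46)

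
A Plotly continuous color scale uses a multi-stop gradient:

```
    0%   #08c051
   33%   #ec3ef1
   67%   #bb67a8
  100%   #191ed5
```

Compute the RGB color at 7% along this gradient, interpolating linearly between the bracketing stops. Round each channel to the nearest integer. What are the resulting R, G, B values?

(56, 164, 115)

7% lies between the 0% and 33% stops, so the local fraction is t = (7 − 0)/(33 − 0) = 7/33 ≈ 0.2121.
#08c051 → (8, 192, 81); #ec3ef1 → (236, 62, 241).
R = 8 + 0.2121 × (236 − 8) = 56.359 → 56
G = 192 + 0.2121 × (62 − 192) = 164.427 → 164
B = 81 + 0.2121 × (241 − 81) = 114.936 → 115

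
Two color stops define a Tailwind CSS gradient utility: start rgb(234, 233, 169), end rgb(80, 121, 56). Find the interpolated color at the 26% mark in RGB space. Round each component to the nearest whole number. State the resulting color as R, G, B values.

26% corresponds to t = 0.26.
R = 234 + 0.26 × (80 − 234) = 234 + 0.26 × -154 = 193.96 → 194
G = 233 + 0.26 × (121 − 233) = 233 + 0.26 × -112 = 203.88 → 204
B = 169 + 0.26 × (56 − 169) = 169 + 0.26 × -113 = 139.62 → 140

(194, 204, 140)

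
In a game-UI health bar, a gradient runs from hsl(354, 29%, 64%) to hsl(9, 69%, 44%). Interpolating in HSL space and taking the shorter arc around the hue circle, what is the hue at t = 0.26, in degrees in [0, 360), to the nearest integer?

358

Hue: 9 − 354 = -345°, but |-345| > 180 so the shorter arc goes the other way: Δh = -345 + 360 = 15°.
H = 354 + 0.26 × (15) = 357.9 → 358°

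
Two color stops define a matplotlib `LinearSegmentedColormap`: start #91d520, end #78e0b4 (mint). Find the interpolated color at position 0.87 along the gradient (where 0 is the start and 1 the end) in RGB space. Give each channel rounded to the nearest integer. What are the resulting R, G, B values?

#91d520 → (145, 213, 32); #78e0b4 → (120, 224, 180).
R = 145 + 0.87 × (120 − 145) = 145 + 0.87 × -25 = 123.25 → 123
G = 213 + 0.87 × (224 − 213) = 213 + 0.87 × 11 = 222.57 → 223
B = 32 + 0.87 × (180 − 32) = 32 + 0.87 × 148 = 160.76 → 161

(123, 223, 161)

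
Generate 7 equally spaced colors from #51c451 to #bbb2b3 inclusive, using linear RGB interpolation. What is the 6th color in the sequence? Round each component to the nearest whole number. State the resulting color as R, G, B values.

With 7 swatches and endpoints inclusive, swatch 6 sits at t = (6 − 1)/(7 − 1) = 5/6 ≈ 0.8333.
#51c451 → (81, 196, 81); #bbb2b3 → (187, 178, 179).
R = 81 + 0.8333 × (187 − 81) = 169.33 → 169
G = 196 + 0.8333 × (178 − 196) = 181.001 → 181
B = 81 + 0.8333 × (179 − 81) = 162.663 → 163

(169, 181, 163)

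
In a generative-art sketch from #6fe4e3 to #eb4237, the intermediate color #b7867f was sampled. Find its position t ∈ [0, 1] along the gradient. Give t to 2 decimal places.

0.58

Invert the lerp on the B channel (largest span, 172): t = (127 − 227) / (55 − 227) = -100/-172 = 0.5814.
Check on R: (183 − 111)/(235 − 111) = 0.5806 ✓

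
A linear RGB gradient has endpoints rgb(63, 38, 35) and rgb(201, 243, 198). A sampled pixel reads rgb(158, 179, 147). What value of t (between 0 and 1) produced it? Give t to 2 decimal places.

0.69

Invert the lerp on the G channel (largest span, 205): t = (179 − 38) / (243 − 38) = 141/205 = 0.6878.
Check on R: (158 − 63)/(201 − 63) = 0.6884 ✓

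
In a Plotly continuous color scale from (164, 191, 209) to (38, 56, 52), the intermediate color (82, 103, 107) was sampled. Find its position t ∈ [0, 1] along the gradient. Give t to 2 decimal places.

Invert the lerp on the B channel (largest span, 157): t = (107 − 209) / (52 − 209) = -102/-157 = 0.64968.
Check on R: (82 − 164)/(38 − 164) = 0.6508 ✓

0.65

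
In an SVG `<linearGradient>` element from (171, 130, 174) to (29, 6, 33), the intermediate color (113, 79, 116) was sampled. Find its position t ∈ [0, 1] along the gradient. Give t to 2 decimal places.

Invert the lerp on the R channel (largest span, 142): t = (113 − 171) / (29 − 171) = -58/-142 = 0.40845.
Check on G: (79 − 130)/(6 − 130) = 0.4113 ✓

0.41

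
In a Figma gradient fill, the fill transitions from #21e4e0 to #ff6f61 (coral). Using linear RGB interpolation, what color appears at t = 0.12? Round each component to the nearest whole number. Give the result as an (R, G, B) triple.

(60, 214, 209)

#21e4e0 → (33, 228, 224); #ff6f61 → (255, 111, 97).
R = 33 + 0.12 × (255 − 33) = 33 + 0.12 × 222 = 59.64 → 60
G = 228 + 0.12 × (111 − 228) = 228 + 0.12 × -117 = 213.96 → 214
B = 224 + 0.12 × (97 − 224) = 224 + 0.12 × -127 = 208.76 → 209
So the blended color is (60, 214, 209), about #3cd6d1.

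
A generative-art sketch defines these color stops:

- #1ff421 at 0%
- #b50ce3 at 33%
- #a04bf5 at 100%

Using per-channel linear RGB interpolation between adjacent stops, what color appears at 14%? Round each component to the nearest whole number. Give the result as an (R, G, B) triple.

(95, 146, 115)

14% lies between the 0% and 33% stops, so the local fraction is t = (14 − 0)/(33 − 0) = 14/33 ≈ 0.4242.
#1ff421 → (31, 244, 33); #b50ce3 → (181, 12, 227).
R = 31 + 0.4242 × (181 − 31) = 94.63 → 95
G = 244 + 0.4242 × (12 − 244) = 145.586 → 146
B = 33 + 0.4242 × (227 − 33) = 115.295 → 115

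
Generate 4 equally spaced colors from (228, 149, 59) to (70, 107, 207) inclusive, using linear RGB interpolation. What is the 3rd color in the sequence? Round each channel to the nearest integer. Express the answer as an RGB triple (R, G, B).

With 4 swatches and endpoints inclusive, swatch 3 sits at t = (3 − 1)/(4 − 1) = 2/3 ≈ 0.6667.
R = 228 + 0.6667 × (70 − 228) = 122.661 → 123
G = 149 + 0.6667 × (107 − 149) = 120.999 → 121
B = 59 + 0.6667 × (207 − 59) = 157.672 → 158

(123, 121, 158)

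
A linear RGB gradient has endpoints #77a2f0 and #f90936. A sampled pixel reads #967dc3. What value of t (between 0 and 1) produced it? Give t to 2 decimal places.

Invert the lerp on the B channel (largest span, 186): t = (195 − 240) / (54 − 240) = -45/-186 = 0.24194.
Check on R: (150 − 119)/(249 − 119) = 0.2385 ✓

0.24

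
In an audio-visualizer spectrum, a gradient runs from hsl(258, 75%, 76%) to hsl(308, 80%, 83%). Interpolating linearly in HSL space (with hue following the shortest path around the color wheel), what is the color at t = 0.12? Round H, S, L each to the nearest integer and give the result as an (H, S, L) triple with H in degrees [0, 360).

Hue arc: Δh = 308 − 258 = 50° (|Δh| ≤ 180, already the shorter path).
H = 258 + 0.12 × (50) = 264 → 264°
S = 75 + 0.12 × (80 − 75) = 75.6 → 76%
L = 76 + 0.12 × (83 − 76) = 76.84 → 77%

(264, 76, 77)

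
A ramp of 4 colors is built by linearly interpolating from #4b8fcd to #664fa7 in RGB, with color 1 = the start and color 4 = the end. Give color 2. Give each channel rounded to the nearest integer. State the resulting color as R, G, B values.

With 4 swatches and endpoints inclusive, swatch 2 sits at t = (2 − 1)/(4 − 1) = 1/3 ≈ 0.3333.
#4b8fcd → (75, 143, 205); #664fa7 → (102, 79, 167).
R = 75 + 0.3333 × (102 − 75) = 83.999 → 84
G = 143 + 0.3333 × (79 − 143) = 121.669 → 122
B = 205 + 0.3333 × (167 − 205) = 192.335 → 192

(84, 122, 192)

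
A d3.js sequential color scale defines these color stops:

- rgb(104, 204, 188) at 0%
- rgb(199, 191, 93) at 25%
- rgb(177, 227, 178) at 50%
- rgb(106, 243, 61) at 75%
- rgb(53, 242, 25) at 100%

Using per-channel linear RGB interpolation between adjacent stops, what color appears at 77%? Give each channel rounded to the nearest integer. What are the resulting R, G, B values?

(102, 243, 58)

77% lies between the 75% and 100% stops, so the local fraction is t = (77 − 75)/(100 − 75) = 2/25 ≈ 0.08.
R = 106 + 0.08 × (53 − 106) = 101.76 → 102
G = 243 + 0.08 × (242 − 243) = 242.92 → 243
B = 61 + 0.08 × (25 − 61) = 58.12 → 58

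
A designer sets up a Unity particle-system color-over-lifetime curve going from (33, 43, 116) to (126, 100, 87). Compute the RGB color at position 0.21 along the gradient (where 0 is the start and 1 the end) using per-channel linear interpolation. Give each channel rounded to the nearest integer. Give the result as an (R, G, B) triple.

(53, 55, 110)

R = 33 + 0.21 × (126 − 33) = 33 + 0.21 × 93 = 52.53 → 53
G = 43 + 0.21 × (100 − 43) = 43 + 0.21 × 57 = 54.97 → 55
B = 116 + 0.21 × (87 − 116) = 116 + 0.21 × -29 = 109.91 → 110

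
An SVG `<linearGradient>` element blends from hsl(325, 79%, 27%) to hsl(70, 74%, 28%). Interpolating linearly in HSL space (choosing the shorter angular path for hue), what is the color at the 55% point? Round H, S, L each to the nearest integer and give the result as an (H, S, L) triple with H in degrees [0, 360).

(23, 76, 28)

Hue: 70 − 325 = -255°, but |-255| > 180 so the shorter arc goes the other way: Δh = -255 + 360 = 105°.
H = 325 + 0.55 × (105) = 382.75 → 383 → 383 mod 360 = 23°
S = 79 + 0.55 × (74 − 79) = 76.25 → 76%
L = 27 + 0.55 × (28 − 27) = 27.55 → 28%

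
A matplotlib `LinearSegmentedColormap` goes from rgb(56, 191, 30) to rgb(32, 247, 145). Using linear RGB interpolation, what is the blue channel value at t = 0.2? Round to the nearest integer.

53

B = 30 + 0.2 × (145 − 30) = 53 → 53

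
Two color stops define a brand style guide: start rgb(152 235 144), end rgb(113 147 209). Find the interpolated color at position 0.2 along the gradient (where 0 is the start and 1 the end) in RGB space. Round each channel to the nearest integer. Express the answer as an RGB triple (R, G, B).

(144, 217, 157)

R = 152 + 0.2 × (113 − 152) = 152 + 0.2 × -39 = 144.2 → 144
G = 235 + 0.2 × (147 − 235) = 235 + 0.2 × -88 = 217.4 → 217
B = 144 + 0.2 × (209 − 144) = 144 + 0.2 × 65 = 157 → 157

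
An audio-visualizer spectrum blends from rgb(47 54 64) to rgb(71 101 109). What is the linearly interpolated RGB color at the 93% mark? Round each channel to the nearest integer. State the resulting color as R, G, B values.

(69, 98, 106)

93% corresponds to t = 0.93.
R = 47 + 0.93 × (71 − 47) = 47 + 0.93 × 24 = 69.32 → 69
G = 54 + 0.93 × (101 − 54) = 54 + 0.93 × 47 = 97.71 → 98
B = 64 + 0.93 × (109 − 64) = 64 + 0.93 × 45 = 105.85 → 106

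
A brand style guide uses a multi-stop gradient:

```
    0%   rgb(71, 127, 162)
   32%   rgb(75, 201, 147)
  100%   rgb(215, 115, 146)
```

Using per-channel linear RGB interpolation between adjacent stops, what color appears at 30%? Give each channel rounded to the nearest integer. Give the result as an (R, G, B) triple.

(75, 196, 148)

30% lies between the 0% and 32% stops, so the local fraction is t = (30 − 0)/(32 − 0) = 30/32 ≈ 0.9375.
R = 71 + 0.9375 × (75 − 71) = 74.75 → 75
G = 127 + 0.9375 × (201 − 127) = 196.375 → 196
B = 162 + 0.9375 × (147 − 162) = 147.938 → 148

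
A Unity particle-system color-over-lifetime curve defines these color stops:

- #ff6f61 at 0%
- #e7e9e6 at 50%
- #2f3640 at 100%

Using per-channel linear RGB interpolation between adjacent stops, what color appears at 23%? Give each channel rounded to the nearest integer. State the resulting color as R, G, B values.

23% lies between the 0% and 50% stops, so the local fraction is t = (23 − 0)/(50 − 0) = 23/50 ≈ 0.46.
#ff6f61 → (255, 111, 97); #e7e9e6 → (231, 233, 230).
R = 255 + 0.46 × (231 − 255) = 243.96 → 244
G = 111 + 0.46 × (233 − 111) = 167.12 → 167
B = 97 + 0.46 × (230 − 97) = 158.18 → 158

(244, 167, 158)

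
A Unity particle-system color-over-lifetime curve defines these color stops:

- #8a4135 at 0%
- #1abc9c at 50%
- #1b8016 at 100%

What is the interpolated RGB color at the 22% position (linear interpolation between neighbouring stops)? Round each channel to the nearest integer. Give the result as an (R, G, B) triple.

(89, 119, 98)

22% lies between the 0% and 50% stops, so the local fraction is t = (22 − 0)/(50 − 0) = 22/50 ≈ 0.44.
#8a4135 → (138, 65, 53); #1abc9c → (26, 188, 156).
R = 138 + 0.44 × (26 − 138) = 88.72 → 89
G = 65 + 0.44 × (188 − 65) = 119.12 → 119
B = 53 + 0.44 × (156 − 53) = 98.32 → 98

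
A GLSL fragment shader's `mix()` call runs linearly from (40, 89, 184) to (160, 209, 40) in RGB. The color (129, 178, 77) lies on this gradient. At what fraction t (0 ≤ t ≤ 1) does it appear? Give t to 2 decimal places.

Invert the lerp on the B channel (largest span, 144): t = (77 − 184) / (40 − 184) = -107/-144 = 0.74306.
Check on R: (129 − 40)/(160 − 40) = 0.7417 ✓

0.74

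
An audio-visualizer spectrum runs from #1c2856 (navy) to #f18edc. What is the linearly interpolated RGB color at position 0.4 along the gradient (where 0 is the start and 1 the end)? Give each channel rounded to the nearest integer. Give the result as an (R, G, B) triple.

#1c2856 → (28, 40, 86); #f18edc → (241, 142, 220).
R = 28 + 0.4 × (241 − 28) = 28 + 0.4 × 213 = 113.2 → 113
G = 40 + 0.4 × (142 − 40) = 40 + 0.4 × 102 = 80.8 → 81
B = 86 + 0.4 × (220 − 86) = 86 + 0.4 × 134 = 139.6 → 140

(113, 81, 140)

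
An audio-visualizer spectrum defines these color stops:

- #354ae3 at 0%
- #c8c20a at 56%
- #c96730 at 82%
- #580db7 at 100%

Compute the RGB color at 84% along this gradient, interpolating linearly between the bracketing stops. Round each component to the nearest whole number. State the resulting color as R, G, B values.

84% lies between the 82% and 100% stops, so the local fraction is t = (84 − 82)/(100 − 82) = 2/18 ≈ 0.1111.
#c96730 → (201, 103, 48); #580db7 → (88, 13, 183).
R = 201 + 0.1111 × (88 − 201) = 188.446 → 188
G = 103 + 0.1111 × (13 − 103) = 93.001 → 93
B = 48 + 0.1111 × (183 − 48) = 62.998 → 63

(188, 93, 63)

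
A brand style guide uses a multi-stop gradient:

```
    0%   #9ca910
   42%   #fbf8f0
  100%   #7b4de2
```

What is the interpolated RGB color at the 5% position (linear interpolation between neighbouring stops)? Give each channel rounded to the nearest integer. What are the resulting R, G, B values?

5% lies between the 0% and 42% stops, so the local fraction is t = (5 − 0)/(42 − 0) = 5/42 ≈ 0.119.
#9ca910 → (156, 169, 16); #fbf8f0 → (251, 248, 240).
R = 156 + 0.119 × (251 − 156) = 167.305 → 167
G = 169 + 0.119 × (248 − 169) = 178.401 → 178
B = 16 + 0.119 × (240 − 16) = 42.656 → 43

(167, 178, 43)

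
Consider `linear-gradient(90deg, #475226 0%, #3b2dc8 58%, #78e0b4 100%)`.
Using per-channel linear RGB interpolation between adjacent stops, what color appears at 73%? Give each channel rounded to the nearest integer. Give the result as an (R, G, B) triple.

(81, 109, 193)

73% lies between the 58% and 100% stops, so the local fraction is t = (73 − 58)/(100 − 58) = 15/42 ≈ 0.3571.
#3b2dc8 → (59, 45, 200); #78e0b4 → (120, 224, 180).
R = 59 + 0.3571 × (120 − 59) = 80.783 → 81
G = 45 + 0.3571 × (224 − 45) = 108.921 → 109
B = 200 + 0.3571 × (180 − 200) = 192.858 → 193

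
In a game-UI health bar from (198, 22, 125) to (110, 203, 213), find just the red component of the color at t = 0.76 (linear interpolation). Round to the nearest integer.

131

R = 198 + 0.76 × (110 − 198) = 131.12 → 131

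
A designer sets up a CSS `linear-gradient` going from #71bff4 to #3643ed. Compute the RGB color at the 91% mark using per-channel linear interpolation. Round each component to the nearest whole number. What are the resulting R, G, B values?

(59, 78, 238)

#71bff4 → (113, 191, 244); #3643ed → (54, 67, 237).
91% corresponds to t = 0.91.
R = 113 + 0.91 × (54 − 113) = 113 + 0.91 × -59 = 59.31 → 59
G = 191 + 0.91 × (67 − 191) = 191 + 0.91 × -124 = 78.16 → 78
B = 244 + 0.91 × (237 − 244) = 244 + 0.91 × -7 = 237.63 → 238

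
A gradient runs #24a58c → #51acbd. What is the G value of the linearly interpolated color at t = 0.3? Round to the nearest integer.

167

G₁ = 165 (from #24a58c), G₂ = 172 (from #51acbd).
G = 165 + 0.3 × (172 − 165) = 167.1 → 167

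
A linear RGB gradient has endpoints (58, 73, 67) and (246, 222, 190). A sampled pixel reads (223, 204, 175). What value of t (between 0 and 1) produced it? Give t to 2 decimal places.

0.88

Invert the lerp on the R channel (largest span, 188): t = (223 − 58) / (246 − 58) = 165/188 = 0.87766.
Check on G: (204 − 73)/(222 − 73) = 0.8792 ✓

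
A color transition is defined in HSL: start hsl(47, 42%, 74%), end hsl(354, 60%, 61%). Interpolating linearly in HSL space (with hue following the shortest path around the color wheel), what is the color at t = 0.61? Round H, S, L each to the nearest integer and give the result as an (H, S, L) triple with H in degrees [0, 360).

Hue: 354 − 47 = 307°, but |307| > 180 so the shorter arc goes the other way: Δh = 307 − 360 = -53°.
H = 47 + 0.61 × (-53) = 14.67 → 15°
S = 42 + 0.61 × (60 − 42) = 52.98 → 53%
L = 74 + 0.61 × (61 − 74) = 66.07 → 66%

(15, 53, 66)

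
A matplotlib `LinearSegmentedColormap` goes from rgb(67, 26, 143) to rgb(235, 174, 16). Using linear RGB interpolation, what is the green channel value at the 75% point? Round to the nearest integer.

137

G = 26 + 0.75 × (174 − 26) = 137 → 137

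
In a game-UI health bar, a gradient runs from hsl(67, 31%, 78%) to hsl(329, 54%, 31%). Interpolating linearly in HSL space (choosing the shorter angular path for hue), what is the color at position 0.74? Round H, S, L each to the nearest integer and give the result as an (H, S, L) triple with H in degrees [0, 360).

Hue: 329 − 67 = 262°, but |262| > 180 so the shorter arc goes the other way: Δh = 262 − 360 = -98°.
H = 67 + 0.74 × (-98) = -5.52 → -6 → -6 mod 360 = 354°
S = 31 + 0.74 × (54 − 31) = 48.02 → 48%
L = 78 + 0.74 × (31 − 78) = 43.22 → 43%

(354, 48, 43)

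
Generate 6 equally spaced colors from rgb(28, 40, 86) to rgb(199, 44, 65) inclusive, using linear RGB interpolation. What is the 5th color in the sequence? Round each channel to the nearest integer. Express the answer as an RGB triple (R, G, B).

With 6 swatches and endpoints inclusive, swatch 5 sits at t = (5 − 1)/(6 − 1) = 4/5 ≈ 0.8.
R = 28 + 0.8 × (199 − 28) = 164.8 → 165
G = 40 + 0.8 × (44 − 40) = 43.2 → 43
B = 86 + 0.8 × (65 − 86) = 69.2 → 69

(165, 43, 69)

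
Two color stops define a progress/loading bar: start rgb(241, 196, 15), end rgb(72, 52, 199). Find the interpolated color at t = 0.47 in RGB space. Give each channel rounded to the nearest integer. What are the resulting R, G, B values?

(162, 128, 101)

R = 241 + 0.47 × (72 − 241) = 241 + 0.47 × -169 = 161.57 → 162
G = 196 + 0.47 × (52 − 196) = 196 + 0.47 × -144 = 128.32 → 128
B = 15 + 0.47 × (199 − 15) = 15 + 0.47 × 184 = 101.48 → 101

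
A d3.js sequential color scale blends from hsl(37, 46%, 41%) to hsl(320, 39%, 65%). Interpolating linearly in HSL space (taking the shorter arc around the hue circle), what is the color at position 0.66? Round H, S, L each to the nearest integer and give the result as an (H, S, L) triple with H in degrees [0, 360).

(346, 41, 57)

Hue: 320 − 37 = 283°, but |283| > 180 so the shorter arc goes the other way: Δh = 283 − 360 = -77°.
H = 37 + 0.66 × (-77) = -13.82 → -14 → -14 mod 360 = 346°
S = 46 + 0.66 × (39 − 46) = 41.38 → 41%
L = 41 + 0.66 × (65 − 41) = 56.84 → 57%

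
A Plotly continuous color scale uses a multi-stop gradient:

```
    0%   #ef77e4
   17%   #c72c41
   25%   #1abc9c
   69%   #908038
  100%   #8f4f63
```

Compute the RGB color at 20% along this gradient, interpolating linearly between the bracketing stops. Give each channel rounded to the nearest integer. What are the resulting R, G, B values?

20% lies between the 17% and 25% stops, so the local fraction is t = (20 − 17)/(25 − 17) = 3/8 ≈ 0.375.
#c72c41 → (199, 44, 65); #1abc9c → (26, 188, 156).
R = 199 + 0.375 × (26 − 199) = 134.125 → 134
G = 44 + 0.375 × (188 − 44) = 98 → 98
B = 65 + 0.375 × (156 − 65) = 99.125 → 99

(134, 98, 99)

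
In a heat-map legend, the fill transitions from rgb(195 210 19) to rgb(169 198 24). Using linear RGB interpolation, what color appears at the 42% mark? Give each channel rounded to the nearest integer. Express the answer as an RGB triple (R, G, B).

(184, 205, 21)

42% corresponds to t = 0.42.
R = 195 + 0.42 × (169 − 195) = 195 + 0.42 × -26 = 184.08 → 184
G = 210 + 0.42 × (198 − 210) = 210 + 0.42 × -12 = 204.96 → 205
B = 19 + 0.42 × (24 − 19) = 19 + 0.42 × 5 = 21.1 → 21
So the blended color is (184, 205, 21), about #b8cd15.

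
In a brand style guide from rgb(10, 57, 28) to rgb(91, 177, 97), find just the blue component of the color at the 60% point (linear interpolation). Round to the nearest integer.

69

B = 28 + 0.6 × (97 − 28) = 69.4 → 69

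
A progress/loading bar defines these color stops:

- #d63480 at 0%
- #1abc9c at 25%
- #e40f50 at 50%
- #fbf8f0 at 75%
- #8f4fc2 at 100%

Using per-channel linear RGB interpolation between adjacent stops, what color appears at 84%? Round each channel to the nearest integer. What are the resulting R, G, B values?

(212, 187, 223)

84% lies between the 75% and 100% stops, so the local fraction is t = (84 − 75)/(100 − 75) = 9/25 ≈ 0.36.
#fbf8f0 → (251, 248, 240); #8f4fc2 → (143, 79, 194).
R = 251 + 0.36 × (143 − 251) = 212.12 → 212
G = 248 + 0.36 × (79 − 248) = 187.16 → 187
B = 240 + 0.36 × (194 − 240) = 223.44 → 223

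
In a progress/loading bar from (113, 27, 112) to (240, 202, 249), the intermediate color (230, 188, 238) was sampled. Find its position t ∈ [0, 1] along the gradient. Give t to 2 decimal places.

Invert the lerp on the G channel (largest span, 175): t = (188 − 27) / (202 − 27) = 161/175 = 0.92.
Check on R: (230 − 113)/(240 − 113) = 0.9213 ✓

0.92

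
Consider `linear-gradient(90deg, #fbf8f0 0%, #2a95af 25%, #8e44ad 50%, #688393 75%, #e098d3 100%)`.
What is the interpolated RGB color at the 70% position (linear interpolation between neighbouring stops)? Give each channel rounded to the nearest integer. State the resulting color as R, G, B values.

(112, 118, 152)

70% lies between the 50% and 75% stops, so the local fraction is t = (70 − 50)/(75 − 50) = 20/25 ≈ 0.8.
#8e44ad → (142, 68, 173); #688393 → (104, 131, 147).
R = 142 + 0.8 × (104 − 142) = 111.6 → 112
G = 68 + 0.8 × (131 − 68) = 118.4 → 118
B = 173 + 0.8 × (147 − 173) = 152.2 → 152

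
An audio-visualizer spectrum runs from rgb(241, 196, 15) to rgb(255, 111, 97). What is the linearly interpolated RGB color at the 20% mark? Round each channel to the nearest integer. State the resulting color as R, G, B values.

(244, 179, 31)

20% corresponds to t = 0.2.
R = 241 + 0.2 × (255 − 241) = 241 + 0.2 × 14 = 243.8 → 244
G = 196 + 0.2 × (111 − 196) = 196 + 0.2 × -85 = 179 → 179
B = 15 + 0.2 × (97 − 15) = 15 + 0.2 × 82 = 31.4 → 31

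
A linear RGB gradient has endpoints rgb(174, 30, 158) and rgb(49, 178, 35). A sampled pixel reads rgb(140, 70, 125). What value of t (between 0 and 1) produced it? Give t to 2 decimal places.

0.27

Invert the lerp on the G channel (largest span, 148): t = (70 − 30) / (178 − 30) = 40/148 = 0.27027.
Check on R: (140 − 174)/(49 − 174) = 0.272 ✓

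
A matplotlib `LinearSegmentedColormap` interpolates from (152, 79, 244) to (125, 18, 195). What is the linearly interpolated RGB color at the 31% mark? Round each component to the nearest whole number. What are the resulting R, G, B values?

(144, 60, 229)

31% corresponds to t = 0.31.
R = 152 + 0.31 × (125 − 152) = 152 + 0.31 × -27 = 143.63 → 144
G = 79 + 0.31 × (18 − 79) = 79 + 0.31 × -61 = 60.09 → 60
B = 244 + 0.31 × (195 − 244) = 244 + 0.31 × -49 = 228.81 → 229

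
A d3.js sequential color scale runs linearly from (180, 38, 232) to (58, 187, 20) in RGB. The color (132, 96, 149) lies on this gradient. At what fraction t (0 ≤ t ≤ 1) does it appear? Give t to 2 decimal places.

Invert the lerp on the B channel (largest span, 212): t = (149 − 232) / (20 − 232) = -83/-212 = 0.39151.
Check on R: (132 − 180)/(58 − 180) = 0.3934 ✓

0.39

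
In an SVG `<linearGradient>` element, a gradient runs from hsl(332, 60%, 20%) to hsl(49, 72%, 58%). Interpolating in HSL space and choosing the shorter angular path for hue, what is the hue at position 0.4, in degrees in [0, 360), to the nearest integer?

3

Hue: 49 − 332 = -283°, but |-283| > 180 so the shorter arc goes the other way: Δh = -283 + 360 = 77°.
H = 332 + 0.4 × (77) = 362.8 → 363 → 363 mod 360 = 3°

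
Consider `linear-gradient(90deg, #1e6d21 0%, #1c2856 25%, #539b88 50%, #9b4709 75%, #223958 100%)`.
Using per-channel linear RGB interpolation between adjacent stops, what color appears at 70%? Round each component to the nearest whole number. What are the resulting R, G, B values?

70% lies between the 50% and 75% stops, so the local fraction is t = (70 − 50)/(75 − 50) = 20/25 ≈ 0.8.
#539b88 → (83, 155, 136); #9b4709 → (155, 71, 9).
R = 83 + 0.8 × (155 − 83) = 140.6 → 141
G = 155 + 0.8 × (71 − 155) = 87.8 → 88
B = 136 + 0.8 × (9 − 136) = 34.4 → 34

(141, 88, 34)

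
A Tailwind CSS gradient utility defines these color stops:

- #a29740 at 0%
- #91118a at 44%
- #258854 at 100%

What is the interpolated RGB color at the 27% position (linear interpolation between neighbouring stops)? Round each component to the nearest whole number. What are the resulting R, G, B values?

27% lies between the 0% and 44% stops, so the local fraction is t = (27 − 0)/(44 − 0) = 27/44 ≈ 0.6136.
#a29740 → (162, 151, 64); #91118a → (145, 17, 138).
R = 162 + 0.6136 × (145 − 162) = 151.569 → 152
G = 151 + 0.6136 × (17 − 151) = 68.778 → 69
B = 64 + 0.6136 × (138 − 64) = 109.406 → 109

(152, 69, 109)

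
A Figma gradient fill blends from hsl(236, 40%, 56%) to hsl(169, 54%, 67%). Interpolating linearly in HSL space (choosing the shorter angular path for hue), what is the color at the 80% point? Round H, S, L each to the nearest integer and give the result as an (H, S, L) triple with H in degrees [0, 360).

Hue arc: Δh = 169 − 236 = -67° (|Δh| ≤ 180, already the shorter path).
H = 236 + 0.8 × (-67) = 182.4 → 182°
S = 40 + 0.8 × (54 − 40) = 51.2 → 51%
L = 56 + 0.8 × (67 − 56) = 64.8 → 65%

(182, 51, 65)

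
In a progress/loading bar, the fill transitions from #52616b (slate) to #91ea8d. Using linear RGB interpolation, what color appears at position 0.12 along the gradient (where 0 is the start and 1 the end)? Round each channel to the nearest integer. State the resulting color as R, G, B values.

(90, 113, 111)

#52616b → (82, 97, 107); #91ea8d → (145, 234, 141).
R = 82 + 0.12 × (145 − 82) = 82 + 0.12 × 63 = 89.56 → 90
G = 97 + 0.12 × (234 − 97) = 97 + 0.12 × 137 = 113.44 → 113
B = 107 + 0.12 × (141 − 107) = 107 + 0.12 × 34 = 111.08 → 111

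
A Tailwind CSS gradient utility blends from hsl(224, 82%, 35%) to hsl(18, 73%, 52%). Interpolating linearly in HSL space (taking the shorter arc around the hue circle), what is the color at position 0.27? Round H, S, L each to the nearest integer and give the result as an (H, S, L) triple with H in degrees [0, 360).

(266, 80, 40)

Hue: 18 − 224 = -206°, but |-206| > 180 so the shorter arc goes the other way: Δh = -206 + 360 = 154°.
H = 224 + 0.27 × (154) = 265.58 → 266°
S = 82 + 0.27 × (73 − 82) = 79.57 → 80%
L = 35 + 0.27 × (52 − 35) = 39.59 → 40%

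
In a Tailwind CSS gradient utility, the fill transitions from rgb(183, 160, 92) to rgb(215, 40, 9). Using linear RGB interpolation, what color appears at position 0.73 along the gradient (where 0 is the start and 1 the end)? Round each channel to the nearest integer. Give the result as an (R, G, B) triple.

(206, 72, 31)

R = 183 + 0.73 × (215 − 183) = 183 + 0.73 × 32 = 206.36 → 206
G = 160 + 0.73 × (40 − 160) = 160 + 0.73 × -120 = 72.4 → 72
B = 92 + 0.73 × (9 − 92) = 92 + 0.73 × -83 = 31.41 → 31
So the blended color is (206, 72, 31), about #ce481f.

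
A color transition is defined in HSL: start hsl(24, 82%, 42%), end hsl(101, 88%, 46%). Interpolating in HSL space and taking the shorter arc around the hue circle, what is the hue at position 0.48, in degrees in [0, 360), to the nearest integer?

61

Hue arc: Δh = 101 − 24 = 77° (|Δh| ≤ 180, already the shorter path).
H = 24 + 0.48 × (77) = 60.96 → 61°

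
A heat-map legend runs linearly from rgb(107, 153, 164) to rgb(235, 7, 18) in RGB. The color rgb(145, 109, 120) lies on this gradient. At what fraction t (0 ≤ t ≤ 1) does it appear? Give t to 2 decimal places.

0.30

Invert the lerp on the G channel (largest span, 146): t = (109 − 153) / (7 − 153) = -44/-146 = 0.30137.
Check on R: (145 − 107)/(235 − 107) = 0.2969 ✓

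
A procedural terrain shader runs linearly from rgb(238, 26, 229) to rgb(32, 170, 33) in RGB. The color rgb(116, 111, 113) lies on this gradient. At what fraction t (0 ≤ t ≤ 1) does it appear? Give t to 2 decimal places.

Invert the lerp on the R channel (largest span, 206): t = (116 − 238) / (32 − 238) = -122/-206 = 0.59223.
Check on G: (111 − 26)/(170 − 26) = 0.5903 ✓

0.59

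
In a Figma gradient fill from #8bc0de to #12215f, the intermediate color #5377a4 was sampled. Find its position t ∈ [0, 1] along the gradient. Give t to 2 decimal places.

0.46

Invert the lerp on the G channel (largest span, 159): t = (119 − 192) / (33 − 192) = -73/-159 = 0.45912.
Check on R: (83 − 139)/(18 − 139) = 0.4628 ✓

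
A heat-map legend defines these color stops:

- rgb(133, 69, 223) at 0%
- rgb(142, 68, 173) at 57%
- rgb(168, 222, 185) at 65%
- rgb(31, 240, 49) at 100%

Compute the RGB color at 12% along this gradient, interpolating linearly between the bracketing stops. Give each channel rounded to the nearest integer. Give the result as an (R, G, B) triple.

(135, 69, 212)

12% lies between the 0% and 57% stops, so the local fraction is t = (12 − 0)/(57 − 0) = 12/57 ≈ 0.2105.
R = 133 + 0.2105 × (142 − 133) = 134.894 → 135
G = 69 + 0.2105 × (68 − 69) = 68.79 → 69
B = 223 + 0.2105 × (173 − 223) = 212.475 → 212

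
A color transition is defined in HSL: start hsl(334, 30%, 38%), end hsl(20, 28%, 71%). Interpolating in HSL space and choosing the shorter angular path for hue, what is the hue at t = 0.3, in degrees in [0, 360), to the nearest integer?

348

Hue: 20 − 334 = -314°, but |-314| > 180 so the shorter arc goes the other way: Δh = -314 + 360 = 46°.
H = 334 + 0.3 × (46) = 347.8 → 348°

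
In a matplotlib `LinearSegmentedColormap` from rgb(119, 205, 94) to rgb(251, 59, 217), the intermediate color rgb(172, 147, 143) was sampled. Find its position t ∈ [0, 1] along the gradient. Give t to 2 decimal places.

Invert the lerp on the G channel (largest span, 146): t = (147 − 205) / (59 − 205) = -58/-146 = 0.39726.
Check on R: (172 − 119)/(251 − 119) = 0.4015 ✓

0.40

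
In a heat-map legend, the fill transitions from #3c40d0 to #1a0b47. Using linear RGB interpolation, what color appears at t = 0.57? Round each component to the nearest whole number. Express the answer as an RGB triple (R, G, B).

#3c40d0 → (60, 64, 208); #1a0b47 → (26, 11, 71).
R = 60 + 0.57 × (26 − 60) = 60 + 0.57 × -34 = 40.62 → 41
G = 64 + 0.57 × (11 − 64) = 64 + 0.57 × -53 = 33.79 → 34
B = 208 + 0.57 × (71 − 208) = 208 + 0.57 × -137 = 129.91 → 130

(41, 34, 130)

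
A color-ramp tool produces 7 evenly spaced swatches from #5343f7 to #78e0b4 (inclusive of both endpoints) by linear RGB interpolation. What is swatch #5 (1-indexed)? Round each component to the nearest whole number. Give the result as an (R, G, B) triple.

With 7 swatches and endpoints inclusive, swatch 5 sits at t = (5 − 1)/(7 − 1) = 4/6 ≈ 0.6667.
#5343f7 → (83, 67, 247); #78e0b4 → (120, 224, 180).
R = 83 + 0.6667 × (120 − 83) = 107.668 → 108
G = 67 + 0.6667 × (224 − 67) = 171.672 → 172
B = 247 + 0.6667 × (180 − 247) = 202.331 → 202

(108, 172, 202)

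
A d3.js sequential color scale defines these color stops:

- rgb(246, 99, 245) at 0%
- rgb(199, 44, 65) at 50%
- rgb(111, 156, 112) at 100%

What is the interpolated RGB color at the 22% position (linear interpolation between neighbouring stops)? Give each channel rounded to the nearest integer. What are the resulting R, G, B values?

22% lies between the 0% and 50% stops, so the local fraction is t = (22 − 0)/(50 − 0) = 22/50 ≈ 0.44.
R = 246 + 0.44 × (199 − 246) = 225.32 → 225
G = 99 + 0.44 × (44 − 99) = 74.8 → 75
B = 245 + 0.44 × (65 − 245) = 165.8 → 166

(225, 75, 166)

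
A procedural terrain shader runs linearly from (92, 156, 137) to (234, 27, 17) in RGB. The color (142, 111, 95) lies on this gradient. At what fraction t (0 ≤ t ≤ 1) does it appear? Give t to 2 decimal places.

0.35

Invert the lerp on the R channel (largest span, 142): t = (142 − 92) / (234 − 92) = 50/142 = 0.35211.
Check on G: (111 − 156)/(27 − 156) = 0.3488 ✓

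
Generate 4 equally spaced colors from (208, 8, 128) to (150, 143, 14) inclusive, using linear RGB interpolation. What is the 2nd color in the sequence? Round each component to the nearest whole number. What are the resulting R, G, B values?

With 4 swatches and endpoints inclusive, swatch 2 sits at t = (2 − 1)/(4 − 1) = 1/3 ≈ 0.3333.
R = 208 + 0.3333 × (150 − 208) = 188.669 → 189
G = 8 + 0.3333 × (143 − 8) = 52.995 → 53
B = 128 + 0.3333 × (14 − 128) = 90.004 → 90

(189, 53, 90)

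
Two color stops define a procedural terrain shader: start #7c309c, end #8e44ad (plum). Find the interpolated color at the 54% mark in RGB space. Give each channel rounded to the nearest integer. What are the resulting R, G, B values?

#7c309c → (124, 48, 156); #8e44ad → (142, 68, 173).
54% corresponds to t = 0.54.
R = 124 + 0.54 × (142 − 124) = 124 + 0.54 × 18 = 133.72 → 134
G = 48 + 0.54 × (68 − 48) = 48 + 0.54 × 20 = 58.8 → 59
B = 156 + 0.54 × (173 − 156) = 156 + 0.54 × 17 = 165.18 → 165

(134, 59, 165)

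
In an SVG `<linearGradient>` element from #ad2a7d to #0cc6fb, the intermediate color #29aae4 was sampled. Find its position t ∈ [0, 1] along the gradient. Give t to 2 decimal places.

0.82

Invert the lerp on the R channel (largest span, 161): t = (41 − 173) / (12 − 173) = -132/-161 = 0.81988.
Check on G: (170 − 42)/(198 − 42) = 0.8205 ✓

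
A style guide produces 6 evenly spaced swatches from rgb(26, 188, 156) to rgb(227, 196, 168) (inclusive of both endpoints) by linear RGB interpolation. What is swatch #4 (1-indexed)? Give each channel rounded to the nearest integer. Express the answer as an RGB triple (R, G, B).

(147, 193, 163)

With 6 swatches and endpoints inclusive, swatch 4 sits at t = (4 − 1)/(6 − 1) = 3/5 ≈ 0.6.
R = 26 + 0.6 × (227 − 26) = 146.6 → 147
G = 188 + 0.6 × (196 − 188) = 192.8 → 193
B = 156 + 0.6 × (168 − 156) = 163.2 → 163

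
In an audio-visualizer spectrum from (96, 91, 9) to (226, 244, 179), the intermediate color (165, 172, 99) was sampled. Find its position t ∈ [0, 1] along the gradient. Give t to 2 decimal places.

Invert the lerp on the B channel (largest span, 170): t = (99 − 9) / (179 − 9) = 90/170 = 0.52941.
Check on R: (165 − 96)/(226 − 96) = 0.5308 ✓

0.53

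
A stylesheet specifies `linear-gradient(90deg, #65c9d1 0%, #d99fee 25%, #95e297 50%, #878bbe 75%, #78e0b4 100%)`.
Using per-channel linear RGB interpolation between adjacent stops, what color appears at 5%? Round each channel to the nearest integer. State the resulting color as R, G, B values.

5% lies between the 0% and 25% stops, so the local fraction is t = (5 − 0)/(25 − 0) = 5/25 ≈ 0.2.
#65c9d1 → (101, 201, 209); #d99fee → (217, 159, 238).
R = 101 + 0.2 × (217 − 101) = 124.2 → 124
G = 201 + 0.2 × (159 − 201) = 192.6 → 193
B = 209 + 0.2 × (238 − 209) = 214.8 → 215

(124, 193, 215)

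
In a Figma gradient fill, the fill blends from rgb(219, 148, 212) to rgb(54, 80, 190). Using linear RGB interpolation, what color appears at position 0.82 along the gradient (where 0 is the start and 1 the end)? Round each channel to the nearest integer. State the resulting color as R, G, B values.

(84, 92, 194)

R = 219 + 0.82 × (54 − 219) = 219 + 0.82 × -165 = 83.7 → 84
G = 148 + 0.82 × (80 − 148) = 148 + 0.82 × -68 = 92.24 → 92
B = 212 + 0.82 × (190 − 212) = 212 + 0.82 × -22 = 193.96 → 194
So the blended color is (84, 92, 194), about #545cc2.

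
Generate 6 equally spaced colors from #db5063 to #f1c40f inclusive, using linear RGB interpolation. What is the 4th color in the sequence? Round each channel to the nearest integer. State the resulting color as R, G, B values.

With 6 swatches and endpoints inclusive, swatch 4 sits at t = (4 − 1)/(6 − 1) = 3/5 ≈ 0.6.
#db5063 → (219, 80, 99); #f1c40f → (241, 196, 15).
R = 219 + 0.6 × (241 − 219) = 232.2 → 232
G = 80 + 0.6 × (196 − 80) = 149.6 → 150
B = 99 + 0.6 × (15 − 99) = 48.6 → 49

(232, 150, 49)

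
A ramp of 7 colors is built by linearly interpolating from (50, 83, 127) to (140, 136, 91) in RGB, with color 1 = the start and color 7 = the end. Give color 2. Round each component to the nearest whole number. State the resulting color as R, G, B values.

With 7 swatches and endpoints inclusive, swatch 2 sits at t = (2 − 1)/(7 − 1) = 1/6 ≈ 0.1667.
R = 50 + 0.1667 × (140 − 50) = 65.003 → 65
G = 83 + 0.1667 × (136 − 83) = 91.835 → 92
B = 127 + 0.1667 × (91 − 127) = 120.999 → 121

(65, 92, 121)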